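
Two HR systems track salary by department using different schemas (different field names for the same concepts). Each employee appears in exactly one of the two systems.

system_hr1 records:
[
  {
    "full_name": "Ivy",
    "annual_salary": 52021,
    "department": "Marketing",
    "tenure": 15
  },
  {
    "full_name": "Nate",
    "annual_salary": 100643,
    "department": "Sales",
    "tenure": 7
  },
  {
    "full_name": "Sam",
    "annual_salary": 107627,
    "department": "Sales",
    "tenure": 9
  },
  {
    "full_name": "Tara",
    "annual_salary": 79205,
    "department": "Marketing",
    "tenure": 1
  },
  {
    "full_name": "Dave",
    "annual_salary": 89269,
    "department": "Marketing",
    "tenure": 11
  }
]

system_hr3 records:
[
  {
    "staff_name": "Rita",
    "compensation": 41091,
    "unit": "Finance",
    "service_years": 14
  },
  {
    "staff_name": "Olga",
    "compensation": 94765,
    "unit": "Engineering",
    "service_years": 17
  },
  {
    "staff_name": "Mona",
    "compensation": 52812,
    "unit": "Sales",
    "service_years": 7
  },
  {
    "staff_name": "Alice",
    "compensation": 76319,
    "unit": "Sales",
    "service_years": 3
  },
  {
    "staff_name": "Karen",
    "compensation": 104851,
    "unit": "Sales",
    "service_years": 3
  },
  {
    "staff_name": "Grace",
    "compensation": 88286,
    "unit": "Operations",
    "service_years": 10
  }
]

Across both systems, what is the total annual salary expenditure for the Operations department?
88286

Schema mappings:
- "department" (system_hr1) = "unit" (system_hr3) = department
- "annual_salary" (system_hr1) = "compensation" (system_hr3) = salary

Operations salaries from system_hr1: 0
Operations salaries from system_hr3: 88286

Total: 0 + 88286 = 88286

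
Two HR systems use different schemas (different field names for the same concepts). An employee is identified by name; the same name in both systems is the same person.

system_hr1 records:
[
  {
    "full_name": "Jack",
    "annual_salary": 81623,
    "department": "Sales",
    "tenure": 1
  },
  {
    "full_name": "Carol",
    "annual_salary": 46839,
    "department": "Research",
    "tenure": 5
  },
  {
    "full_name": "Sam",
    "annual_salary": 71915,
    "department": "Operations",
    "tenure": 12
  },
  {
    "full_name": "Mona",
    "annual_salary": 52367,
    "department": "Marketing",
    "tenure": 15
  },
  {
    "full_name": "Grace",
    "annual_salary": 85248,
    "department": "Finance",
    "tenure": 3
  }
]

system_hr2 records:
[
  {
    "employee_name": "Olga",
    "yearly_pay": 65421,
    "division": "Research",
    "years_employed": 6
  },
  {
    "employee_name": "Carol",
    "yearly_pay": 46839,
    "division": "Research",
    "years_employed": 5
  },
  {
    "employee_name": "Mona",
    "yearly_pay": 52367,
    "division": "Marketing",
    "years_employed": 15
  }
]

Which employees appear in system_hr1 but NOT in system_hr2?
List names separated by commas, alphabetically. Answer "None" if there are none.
Grace, Jack, Sam

Schema mapping: "full_name" (system_hr1) = "employee_name" (system_hr2) = employee name

Names in system_hr1: ['Carol', 'Grace', 'Jack', 'Mona', 'Sam']
Names in system_hr2: ['Carol', 'Mona', 'Olga']

In system_hr1 but not system_hr2: ['Grace', 'Jack', 'Sam']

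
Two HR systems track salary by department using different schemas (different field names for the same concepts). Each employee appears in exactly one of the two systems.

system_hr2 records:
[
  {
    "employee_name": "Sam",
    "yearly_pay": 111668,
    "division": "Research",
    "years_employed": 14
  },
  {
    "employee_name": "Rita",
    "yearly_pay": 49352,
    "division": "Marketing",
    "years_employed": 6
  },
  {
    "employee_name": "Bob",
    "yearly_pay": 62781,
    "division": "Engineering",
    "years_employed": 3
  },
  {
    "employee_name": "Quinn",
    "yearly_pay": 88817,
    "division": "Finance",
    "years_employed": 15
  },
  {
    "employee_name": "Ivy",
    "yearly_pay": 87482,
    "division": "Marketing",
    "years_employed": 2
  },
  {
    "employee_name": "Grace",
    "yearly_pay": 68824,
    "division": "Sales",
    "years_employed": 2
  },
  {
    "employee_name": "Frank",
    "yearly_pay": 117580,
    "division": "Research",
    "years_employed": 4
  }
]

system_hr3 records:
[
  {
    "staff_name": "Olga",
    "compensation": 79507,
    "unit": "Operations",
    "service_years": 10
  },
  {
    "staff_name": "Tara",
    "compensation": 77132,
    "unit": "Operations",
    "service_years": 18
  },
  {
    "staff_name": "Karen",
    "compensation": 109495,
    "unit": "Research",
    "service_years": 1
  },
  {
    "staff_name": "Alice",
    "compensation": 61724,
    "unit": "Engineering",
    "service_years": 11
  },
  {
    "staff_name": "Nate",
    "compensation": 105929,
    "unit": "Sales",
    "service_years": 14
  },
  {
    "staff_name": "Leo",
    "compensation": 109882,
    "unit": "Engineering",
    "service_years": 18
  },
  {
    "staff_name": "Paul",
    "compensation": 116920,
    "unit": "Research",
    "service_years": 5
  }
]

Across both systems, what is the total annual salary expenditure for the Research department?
455663

Schema mappings:
- "division" (system_hr2) = "unit" (system_hr3) = department
- "yearly_pay" (system_hr2) = "compensation" (system_hr3) = salary

Research salaries from system_hr2: 229248
Research salaries from system_hr3: 226415

Total: 229248 + 226415 = 455663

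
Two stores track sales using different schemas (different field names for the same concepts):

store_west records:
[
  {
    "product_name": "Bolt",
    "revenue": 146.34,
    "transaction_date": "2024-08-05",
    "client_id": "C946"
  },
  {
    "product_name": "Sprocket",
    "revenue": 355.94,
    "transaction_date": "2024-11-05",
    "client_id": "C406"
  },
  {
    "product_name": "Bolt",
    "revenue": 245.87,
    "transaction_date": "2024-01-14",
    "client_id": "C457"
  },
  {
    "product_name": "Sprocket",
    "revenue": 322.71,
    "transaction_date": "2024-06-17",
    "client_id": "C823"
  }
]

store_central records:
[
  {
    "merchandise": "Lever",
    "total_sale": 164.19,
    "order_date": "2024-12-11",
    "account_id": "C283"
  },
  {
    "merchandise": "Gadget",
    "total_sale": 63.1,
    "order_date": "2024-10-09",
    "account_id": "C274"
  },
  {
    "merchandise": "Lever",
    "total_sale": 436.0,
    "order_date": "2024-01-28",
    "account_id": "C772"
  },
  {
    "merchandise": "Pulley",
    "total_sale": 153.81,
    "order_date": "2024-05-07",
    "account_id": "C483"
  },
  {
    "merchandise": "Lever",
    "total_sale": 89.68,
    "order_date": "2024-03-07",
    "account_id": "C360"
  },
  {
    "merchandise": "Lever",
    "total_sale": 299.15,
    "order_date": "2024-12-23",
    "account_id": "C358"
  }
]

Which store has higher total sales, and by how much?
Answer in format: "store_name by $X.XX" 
store_central by $135.07

Schema mapping: "revenue" (store_west) = "total_sale" (store_central) = sale amount

Total for store_west: 1070.86
Total for store_central: 1205.93

Difference: |1070.86 - 1205.93| = 135.07
store_central has higher sales by $135.07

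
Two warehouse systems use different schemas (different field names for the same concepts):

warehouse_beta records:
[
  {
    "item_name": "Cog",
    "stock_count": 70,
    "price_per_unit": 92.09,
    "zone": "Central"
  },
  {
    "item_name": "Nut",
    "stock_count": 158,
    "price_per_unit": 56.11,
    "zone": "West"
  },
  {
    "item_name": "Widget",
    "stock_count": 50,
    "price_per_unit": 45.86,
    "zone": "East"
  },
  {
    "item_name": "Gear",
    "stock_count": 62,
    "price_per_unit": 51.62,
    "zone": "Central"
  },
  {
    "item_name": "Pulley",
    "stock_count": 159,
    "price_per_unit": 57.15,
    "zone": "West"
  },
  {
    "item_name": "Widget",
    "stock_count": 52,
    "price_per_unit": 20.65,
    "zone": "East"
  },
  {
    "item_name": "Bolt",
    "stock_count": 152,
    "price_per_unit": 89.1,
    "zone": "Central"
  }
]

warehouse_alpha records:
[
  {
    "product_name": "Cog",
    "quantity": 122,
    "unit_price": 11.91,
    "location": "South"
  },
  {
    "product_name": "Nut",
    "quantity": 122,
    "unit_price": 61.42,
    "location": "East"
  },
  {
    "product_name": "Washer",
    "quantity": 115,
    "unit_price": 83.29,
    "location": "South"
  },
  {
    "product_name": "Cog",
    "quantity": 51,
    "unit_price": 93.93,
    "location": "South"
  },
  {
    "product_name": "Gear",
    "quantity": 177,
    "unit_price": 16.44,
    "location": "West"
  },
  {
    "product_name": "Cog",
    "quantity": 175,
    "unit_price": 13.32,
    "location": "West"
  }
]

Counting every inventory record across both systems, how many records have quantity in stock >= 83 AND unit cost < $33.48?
3

Schema mappings:
- "stock_count" (warehouse_beta) = "quantity" (warehouse_alpha) = quantity
- "price_per_unit" (warehouse_beta) = "unit_price" (warehouse_alpha) = unit cost

Records meeting both conditions in warehouse_beta: 0
Records meeting both conditions in warehouse_alpha: 3

Total: 0 + 3 = 3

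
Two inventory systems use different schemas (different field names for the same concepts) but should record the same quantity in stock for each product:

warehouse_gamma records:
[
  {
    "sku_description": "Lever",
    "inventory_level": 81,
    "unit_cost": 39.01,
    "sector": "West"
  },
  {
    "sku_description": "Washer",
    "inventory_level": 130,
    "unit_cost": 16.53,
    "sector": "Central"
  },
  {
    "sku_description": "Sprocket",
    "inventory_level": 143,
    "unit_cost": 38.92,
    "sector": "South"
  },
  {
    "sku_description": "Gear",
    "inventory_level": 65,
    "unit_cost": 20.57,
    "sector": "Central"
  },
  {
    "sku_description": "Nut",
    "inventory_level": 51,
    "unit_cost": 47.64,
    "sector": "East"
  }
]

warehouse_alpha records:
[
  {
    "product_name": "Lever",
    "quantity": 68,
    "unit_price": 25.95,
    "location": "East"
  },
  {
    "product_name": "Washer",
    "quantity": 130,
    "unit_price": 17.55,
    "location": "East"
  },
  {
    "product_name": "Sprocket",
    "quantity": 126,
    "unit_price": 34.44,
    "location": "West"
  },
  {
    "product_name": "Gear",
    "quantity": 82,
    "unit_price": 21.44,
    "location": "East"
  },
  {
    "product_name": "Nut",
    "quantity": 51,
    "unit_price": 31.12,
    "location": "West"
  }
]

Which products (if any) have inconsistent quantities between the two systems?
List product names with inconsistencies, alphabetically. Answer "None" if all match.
Gear, Lever, Sprocket

Schema mappings:
- "sku_description" (warehouse_gamma) = "product_name" (warehouse_alpha) = product name
- "inventory_level" (warehouse_gamma) = "quantity" (warehouse_alpha) = quantity

Comparison:
  Lever: 81 vs 68 - MISMATCH
  Washer: 130 vs 130 - MATCH
  Sprocket: 143 vs 126 - MISMATCH
  Gear: 65 vs 82 - MISMATCH
  Nut: 51 vs 51 - MATCH

Products with inconsistencies: Gear, Lever, Sprocket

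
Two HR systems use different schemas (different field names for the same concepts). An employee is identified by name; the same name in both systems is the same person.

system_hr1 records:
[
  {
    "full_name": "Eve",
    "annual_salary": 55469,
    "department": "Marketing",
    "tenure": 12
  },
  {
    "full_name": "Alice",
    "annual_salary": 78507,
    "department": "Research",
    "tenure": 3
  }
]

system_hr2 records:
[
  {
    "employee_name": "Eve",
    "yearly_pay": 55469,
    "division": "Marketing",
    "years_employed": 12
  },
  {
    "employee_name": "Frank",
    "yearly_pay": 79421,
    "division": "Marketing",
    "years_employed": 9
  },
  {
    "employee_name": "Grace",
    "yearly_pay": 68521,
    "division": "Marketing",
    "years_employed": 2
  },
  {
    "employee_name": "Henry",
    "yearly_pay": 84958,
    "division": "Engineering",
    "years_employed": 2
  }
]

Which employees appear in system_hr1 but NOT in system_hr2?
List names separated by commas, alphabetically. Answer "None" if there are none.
Alice

Schema mapping: "full_name" (system_hr1) = "employee_name" (system_hr2) = employee name

Names in system_hr1: ['Alice', 'Eve']
Names in system_hr2: ['Eve', 'Frank', 'Grace', 'Henry']

In system_hr1 but not system_hr2: ['Alice']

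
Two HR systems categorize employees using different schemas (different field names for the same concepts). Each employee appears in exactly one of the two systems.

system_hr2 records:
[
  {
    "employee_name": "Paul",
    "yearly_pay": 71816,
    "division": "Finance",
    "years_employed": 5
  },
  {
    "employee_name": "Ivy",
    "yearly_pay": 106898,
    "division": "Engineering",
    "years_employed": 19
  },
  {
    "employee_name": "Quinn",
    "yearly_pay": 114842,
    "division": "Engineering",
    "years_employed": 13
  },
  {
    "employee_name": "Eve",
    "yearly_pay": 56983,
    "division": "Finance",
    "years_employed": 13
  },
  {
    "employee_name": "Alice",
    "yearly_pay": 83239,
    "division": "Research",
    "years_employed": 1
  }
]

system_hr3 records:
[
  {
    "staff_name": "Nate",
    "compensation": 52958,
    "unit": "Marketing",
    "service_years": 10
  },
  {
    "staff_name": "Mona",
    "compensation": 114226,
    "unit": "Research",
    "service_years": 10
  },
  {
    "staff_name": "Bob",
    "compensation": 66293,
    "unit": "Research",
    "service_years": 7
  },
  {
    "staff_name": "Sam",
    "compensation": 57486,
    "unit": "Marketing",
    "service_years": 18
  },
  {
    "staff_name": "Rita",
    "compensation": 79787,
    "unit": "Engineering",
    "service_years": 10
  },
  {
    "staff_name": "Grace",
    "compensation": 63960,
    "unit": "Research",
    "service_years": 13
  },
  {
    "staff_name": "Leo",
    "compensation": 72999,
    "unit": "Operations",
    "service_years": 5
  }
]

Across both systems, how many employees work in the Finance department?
2

Schema mapping: "division" (system_hr2) = "unit" (system_hr3) = department

Finance employees in system_hr2: 2
Finance employees in system_hr3: 0

Total in Finance: 2 + 0 = 2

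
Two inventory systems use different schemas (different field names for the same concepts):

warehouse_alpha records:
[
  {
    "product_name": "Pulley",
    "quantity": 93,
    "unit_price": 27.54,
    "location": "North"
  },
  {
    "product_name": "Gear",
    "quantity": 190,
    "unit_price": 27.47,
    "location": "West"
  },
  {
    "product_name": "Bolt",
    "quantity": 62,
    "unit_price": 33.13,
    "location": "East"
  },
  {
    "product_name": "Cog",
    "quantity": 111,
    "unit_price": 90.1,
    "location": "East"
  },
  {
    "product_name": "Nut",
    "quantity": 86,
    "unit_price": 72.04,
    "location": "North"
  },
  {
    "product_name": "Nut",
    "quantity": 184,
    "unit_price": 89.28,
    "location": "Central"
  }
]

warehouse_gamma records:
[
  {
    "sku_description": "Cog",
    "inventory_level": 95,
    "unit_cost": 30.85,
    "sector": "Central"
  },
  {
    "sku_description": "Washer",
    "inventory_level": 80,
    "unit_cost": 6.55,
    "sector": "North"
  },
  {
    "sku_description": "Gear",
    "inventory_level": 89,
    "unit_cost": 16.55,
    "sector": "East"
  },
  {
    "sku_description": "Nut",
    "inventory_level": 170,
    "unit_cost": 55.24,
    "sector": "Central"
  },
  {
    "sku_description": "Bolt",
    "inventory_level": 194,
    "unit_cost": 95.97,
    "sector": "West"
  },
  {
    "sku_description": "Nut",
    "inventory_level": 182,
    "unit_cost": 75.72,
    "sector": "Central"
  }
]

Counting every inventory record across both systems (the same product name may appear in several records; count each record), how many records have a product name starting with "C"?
2

Schema mapping: "product_name" (warehouse_alpha) = "sku_description" (warehouse_gamma) = product name

Records with product name starting with "C" in warehouse_alpha: 1
Records with product name starting with "C" in warehouse_gamma: 1

Total: 1 + 1 = 2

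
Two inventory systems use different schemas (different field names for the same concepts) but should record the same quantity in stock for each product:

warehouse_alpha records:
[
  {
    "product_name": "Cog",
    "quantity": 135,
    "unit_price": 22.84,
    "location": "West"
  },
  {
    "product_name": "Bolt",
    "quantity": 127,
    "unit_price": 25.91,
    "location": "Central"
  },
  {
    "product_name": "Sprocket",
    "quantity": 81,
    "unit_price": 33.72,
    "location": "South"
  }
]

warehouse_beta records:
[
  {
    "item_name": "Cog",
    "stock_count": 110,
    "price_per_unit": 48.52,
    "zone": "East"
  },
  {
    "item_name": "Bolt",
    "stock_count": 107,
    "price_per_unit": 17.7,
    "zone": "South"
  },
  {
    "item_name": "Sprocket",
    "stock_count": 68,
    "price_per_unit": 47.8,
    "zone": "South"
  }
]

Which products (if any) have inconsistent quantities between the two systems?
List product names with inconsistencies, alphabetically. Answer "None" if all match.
Bolt, Cog, Sprocket

Schema mappings:
- "product_name" (warehouse_alpha) = "item_name" (warehouse_beta) = product name
- "quantity" (warehouse_alpha) = "stock_count" (warehouse_beta) = quantity

Comparison:
  Cog: 135 vs 110 - MISMATCH
  Bolt: 127 vs 107 - MISMATCH
  Sprocket: 81 vs 68 - MISMATCH

Products with inconsistencies: Bolt, Cog, Sprocket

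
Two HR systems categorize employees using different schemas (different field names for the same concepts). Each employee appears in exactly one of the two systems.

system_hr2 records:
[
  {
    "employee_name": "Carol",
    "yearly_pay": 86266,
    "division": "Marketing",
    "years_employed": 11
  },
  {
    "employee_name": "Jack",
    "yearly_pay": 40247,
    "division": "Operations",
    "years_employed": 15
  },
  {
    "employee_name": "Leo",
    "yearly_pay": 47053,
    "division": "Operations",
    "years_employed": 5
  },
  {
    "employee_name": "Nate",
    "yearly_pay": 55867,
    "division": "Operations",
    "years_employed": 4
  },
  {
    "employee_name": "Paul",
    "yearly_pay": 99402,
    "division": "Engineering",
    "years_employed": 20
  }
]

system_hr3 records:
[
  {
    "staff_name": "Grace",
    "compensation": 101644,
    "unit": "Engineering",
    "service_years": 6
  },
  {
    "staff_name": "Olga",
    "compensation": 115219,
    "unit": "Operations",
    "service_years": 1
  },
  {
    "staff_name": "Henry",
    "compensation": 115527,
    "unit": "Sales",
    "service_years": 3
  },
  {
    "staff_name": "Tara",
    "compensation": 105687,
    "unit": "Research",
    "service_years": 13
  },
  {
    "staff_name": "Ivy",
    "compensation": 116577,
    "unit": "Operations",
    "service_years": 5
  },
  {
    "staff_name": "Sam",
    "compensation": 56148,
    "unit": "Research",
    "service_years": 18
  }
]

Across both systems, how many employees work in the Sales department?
1

Schema mapping: "division" (system_hr2) = "unit" (system_hr3) = department

Sales employees in system_hr2: 0
Sales employees in system_hr3: 1

Total in Sales: 0 + 1 = 1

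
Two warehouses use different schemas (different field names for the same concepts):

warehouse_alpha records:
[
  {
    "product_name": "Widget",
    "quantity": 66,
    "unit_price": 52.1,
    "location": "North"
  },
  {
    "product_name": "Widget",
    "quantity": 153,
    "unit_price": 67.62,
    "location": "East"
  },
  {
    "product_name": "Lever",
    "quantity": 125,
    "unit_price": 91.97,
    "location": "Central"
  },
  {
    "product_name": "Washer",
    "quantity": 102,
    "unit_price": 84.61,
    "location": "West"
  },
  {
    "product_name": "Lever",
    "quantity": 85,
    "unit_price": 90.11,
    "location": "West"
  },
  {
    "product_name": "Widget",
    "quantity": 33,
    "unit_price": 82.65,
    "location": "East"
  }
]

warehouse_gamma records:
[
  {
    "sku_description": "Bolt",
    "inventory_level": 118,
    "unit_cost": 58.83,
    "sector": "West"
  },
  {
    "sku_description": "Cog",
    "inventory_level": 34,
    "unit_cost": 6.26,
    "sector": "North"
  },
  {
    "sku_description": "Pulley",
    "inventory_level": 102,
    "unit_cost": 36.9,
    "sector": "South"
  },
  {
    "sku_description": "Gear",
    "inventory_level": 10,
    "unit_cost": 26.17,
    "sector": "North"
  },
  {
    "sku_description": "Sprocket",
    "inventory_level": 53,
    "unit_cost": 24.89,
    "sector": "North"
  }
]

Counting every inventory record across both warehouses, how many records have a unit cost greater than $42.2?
7

Schema mapping: "unit_price" (warehouse_alpha) = "unit_cost" (warehouse_gamma) = unit cost

Records > $42.2 in warehouse_alpha: 6
Records > $42.2 in warehouse_gamma: 1

Total count: 6 + 1 = 7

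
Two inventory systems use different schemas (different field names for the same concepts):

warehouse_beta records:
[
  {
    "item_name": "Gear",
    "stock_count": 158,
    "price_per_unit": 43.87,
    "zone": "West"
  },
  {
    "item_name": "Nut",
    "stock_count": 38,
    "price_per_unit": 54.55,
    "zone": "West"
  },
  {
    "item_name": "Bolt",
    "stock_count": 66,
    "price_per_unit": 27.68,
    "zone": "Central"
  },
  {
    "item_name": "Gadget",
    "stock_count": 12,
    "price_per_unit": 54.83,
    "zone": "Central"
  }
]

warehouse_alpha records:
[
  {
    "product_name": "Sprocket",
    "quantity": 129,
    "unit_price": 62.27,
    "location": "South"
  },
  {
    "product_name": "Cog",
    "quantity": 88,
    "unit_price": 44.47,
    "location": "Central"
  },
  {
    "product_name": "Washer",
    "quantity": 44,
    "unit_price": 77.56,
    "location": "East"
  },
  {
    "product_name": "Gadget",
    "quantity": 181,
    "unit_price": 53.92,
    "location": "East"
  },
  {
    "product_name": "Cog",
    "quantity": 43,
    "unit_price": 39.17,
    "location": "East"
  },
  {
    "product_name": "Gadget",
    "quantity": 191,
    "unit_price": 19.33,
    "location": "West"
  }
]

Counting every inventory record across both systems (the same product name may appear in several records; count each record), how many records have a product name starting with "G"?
4

Schema mapping: "item_name" (warehouse_beta) = "product_name" (warehouse_alpha) = product name

Records with product name starting with "G" in warehouse_beta: 2
Records with product name starting with "G" in warehouse_alpha: 2

Total: 2 + 2 = 4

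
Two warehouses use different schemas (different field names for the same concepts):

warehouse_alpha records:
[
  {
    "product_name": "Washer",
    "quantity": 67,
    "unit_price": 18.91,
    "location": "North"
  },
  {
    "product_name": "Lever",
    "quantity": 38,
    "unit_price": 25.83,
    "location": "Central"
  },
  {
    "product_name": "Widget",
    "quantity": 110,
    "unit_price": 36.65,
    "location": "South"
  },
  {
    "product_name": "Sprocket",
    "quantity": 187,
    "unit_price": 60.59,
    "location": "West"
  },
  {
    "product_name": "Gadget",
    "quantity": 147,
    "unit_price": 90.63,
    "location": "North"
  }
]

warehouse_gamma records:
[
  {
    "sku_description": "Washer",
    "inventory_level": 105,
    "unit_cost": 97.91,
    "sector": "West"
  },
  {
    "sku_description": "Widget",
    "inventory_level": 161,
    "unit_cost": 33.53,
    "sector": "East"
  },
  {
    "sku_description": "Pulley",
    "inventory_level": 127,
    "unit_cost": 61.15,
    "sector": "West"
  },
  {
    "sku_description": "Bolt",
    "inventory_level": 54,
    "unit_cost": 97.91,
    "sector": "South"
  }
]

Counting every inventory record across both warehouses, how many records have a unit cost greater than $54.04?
5

Schema mapping: "unit_price" (warehouse_alpha) = "unit_cost" (warehouse_gamma) = unit cost

Records > $54.04 in warehouse_alpha: 2
Records > $54.04 in warehouse_gamma: 3

Total count: 2 + 3 = 5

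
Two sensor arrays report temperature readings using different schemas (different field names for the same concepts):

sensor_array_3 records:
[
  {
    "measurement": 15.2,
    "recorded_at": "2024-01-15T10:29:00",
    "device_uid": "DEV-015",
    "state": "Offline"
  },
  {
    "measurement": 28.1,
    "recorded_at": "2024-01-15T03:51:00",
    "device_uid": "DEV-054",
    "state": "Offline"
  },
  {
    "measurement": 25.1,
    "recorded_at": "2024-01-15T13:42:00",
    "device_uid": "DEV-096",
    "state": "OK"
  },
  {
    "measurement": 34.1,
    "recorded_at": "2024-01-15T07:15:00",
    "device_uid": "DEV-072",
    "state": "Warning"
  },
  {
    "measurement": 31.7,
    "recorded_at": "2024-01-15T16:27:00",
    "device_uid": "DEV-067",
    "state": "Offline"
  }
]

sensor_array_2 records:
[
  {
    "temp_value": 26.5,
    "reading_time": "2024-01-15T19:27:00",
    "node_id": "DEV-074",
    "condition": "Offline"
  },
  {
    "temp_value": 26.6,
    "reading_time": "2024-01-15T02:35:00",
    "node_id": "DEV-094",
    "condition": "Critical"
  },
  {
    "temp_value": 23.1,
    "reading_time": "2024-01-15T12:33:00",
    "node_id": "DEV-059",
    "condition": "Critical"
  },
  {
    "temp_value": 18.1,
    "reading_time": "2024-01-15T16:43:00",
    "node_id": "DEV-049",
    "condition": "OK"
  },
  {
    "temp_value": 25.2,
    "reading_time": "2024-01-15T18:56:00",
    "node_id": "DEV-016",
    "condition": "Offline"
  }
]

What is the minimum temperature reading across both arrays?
15.2

Schema mapping: "measurement" (sensor_array_3) = "temp_value" (sensor_array_2) = temperature reading

Minimum in sensor_array_3: 15.2
Minimum in sensor_array_2: 18.1

Overall minimum: min(15.2, 18.1) = 15.2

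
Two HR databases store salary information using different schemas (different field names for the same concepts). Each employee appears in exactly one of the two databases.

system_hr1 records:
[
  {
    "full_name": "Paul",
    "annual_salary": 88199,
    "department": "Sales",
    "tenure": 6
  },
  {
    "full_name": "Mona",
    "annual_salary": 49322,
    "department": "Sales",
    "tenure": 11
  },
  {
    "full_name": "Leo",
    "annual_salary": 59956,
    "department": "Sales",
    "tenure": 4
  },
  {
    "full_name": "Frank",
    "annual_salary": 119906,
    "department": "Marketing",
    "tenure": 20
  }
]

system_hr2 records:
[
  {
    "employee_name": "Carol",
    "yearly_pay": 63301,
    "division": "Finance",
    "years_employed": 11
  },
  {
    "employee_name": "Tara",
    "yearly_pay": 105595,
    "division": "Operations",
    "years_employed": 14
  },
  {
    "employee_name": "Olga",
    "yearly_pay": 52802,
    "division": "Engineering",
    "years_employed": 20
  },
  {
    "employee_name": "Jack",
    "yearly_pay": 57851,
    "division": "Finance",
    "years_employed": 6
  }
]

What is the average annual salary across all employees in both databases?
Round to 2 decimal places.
74616.50

Schema mapping: "annual_salary" (system_hr1) = "yearly_pay" (system_hr2) = annual salary

All salaries: [88199, 49322, 59956, 119906, 63301, 105595, 52802, 57851]
Sum: 596932
Count: 8
Average: 596932 / 8 = 74616.50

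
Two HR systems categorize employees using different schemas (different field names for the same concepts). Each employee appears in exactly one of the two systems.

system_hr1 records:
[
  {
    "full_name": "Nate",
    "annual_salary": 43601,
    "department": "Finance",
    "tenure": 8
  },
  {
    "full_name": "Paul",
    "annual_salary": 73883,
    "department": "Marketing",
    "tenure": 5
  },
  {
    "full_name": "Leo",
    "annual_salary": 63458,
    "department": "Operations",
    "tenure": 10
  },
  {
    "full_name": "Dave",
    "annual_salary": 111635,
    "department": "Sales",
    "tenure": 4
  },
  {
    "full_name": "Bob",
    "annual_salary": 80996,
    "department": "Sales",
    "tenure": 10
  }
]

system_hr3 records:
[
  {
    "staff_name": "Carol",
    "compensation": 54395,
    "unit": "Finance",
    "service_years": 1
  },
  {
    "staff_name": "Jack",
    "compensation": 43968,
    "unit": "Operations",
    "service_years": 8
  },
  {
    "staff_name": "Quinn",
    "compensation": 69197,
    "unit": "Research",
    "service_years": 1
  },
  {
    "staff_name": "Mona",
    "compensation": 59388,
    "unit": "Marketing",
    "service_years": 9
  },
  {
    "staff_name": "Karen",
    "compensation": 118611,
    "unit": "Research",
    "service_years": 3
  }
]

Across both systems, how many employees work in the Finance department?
2

Schema mapping: "department" (system_hr1) = "unit" (system_hr3) = department

Finance employees in system_hr1: 1
Finance employees in system_hr3: 1

Total in Finance: 1 + 1 = 2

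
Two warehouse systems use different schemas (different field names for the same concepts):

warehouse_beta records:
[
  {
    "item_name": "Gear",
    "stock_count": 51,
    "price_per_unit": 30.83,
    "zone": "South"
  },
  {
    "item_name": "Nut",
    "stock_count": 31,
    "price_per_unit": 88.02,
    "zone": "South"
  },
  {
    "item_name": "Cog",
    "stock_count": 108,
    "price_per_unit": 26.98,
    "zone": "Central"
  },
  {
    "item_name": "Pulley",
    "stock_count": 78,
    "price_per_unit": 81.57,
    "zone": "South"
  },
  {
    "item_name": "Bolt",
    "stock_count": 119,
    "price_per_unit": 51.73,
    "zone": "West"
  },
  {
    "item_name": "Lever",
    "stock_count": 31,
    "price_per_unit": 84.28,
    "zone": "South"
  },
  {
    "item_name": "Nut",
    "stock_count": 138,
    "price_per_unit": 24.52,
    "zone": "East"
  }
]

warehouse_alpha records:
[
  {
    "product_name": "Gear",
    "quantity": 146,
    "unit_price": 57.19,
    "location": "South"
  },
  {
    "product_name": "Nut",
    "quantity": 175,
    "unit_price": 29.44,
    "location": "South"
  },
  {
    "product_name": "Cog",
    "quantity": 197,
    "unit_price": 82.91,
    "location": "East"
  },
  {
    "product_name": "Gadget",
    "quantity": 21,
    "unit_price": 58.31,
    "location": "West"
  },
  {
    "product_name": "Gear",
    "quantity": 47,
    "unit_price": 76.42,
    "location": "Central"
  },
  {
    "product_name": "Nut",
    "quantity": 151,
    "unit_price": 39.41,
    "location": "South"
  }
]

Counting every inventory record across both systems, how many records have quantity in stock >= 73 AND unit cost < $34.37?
3

Schema mappings:
- "stock_count" (warehouse_beta) = "quantity" (warehouse_alpha) = quantity
- "price_per_unit" (warehouse_beta) = "unit_price" (warehouse_alpha) = unit cost

Records meeting both conditions in warehouse_beta: 2
Records meeting both conditions in warehouse_alpha: 1

Total: 2 + 1 = 3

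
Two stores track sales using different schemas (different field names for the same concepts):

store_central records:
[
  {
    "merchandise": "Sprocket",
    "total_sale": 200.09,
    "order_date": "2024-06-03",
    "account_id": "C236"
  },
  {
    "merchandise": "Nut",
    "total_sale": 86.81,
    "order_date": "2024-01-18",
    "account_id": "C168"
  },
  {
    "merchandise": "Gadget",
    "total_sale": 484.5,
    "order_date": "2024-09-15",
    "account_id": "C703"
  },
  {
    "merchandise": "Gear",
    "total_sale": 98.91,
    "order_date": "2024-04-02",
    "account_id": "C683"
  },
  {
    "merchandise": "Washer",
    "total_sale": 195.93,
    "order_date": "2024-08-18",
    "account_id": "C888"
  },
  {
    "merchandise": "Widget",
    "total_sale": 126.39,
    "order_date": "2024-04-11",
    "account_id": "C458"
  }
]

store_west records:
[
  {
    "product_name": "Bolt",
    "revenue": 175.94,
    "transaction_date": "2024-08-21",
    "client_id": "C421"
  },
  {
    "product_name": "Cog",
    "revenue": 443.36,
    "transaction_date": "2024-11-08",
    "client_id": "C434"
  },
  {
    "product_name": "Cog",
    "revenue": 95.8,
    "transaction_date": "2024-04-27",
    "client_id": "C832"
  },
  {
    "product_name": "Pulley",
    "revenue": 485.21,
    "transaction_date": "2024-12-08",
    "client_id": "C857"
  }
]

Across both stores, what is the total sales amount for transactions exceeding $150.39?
1985.03

Schema mapping: "total_sale" (store_central) = "revenue" (store_west) = sale amount

Sum of sales > $150.39 in store_central: 880.52
Sum of sales > $150.39 in store_west: 1104.51

Total: 880.52 + 1104.51 = 1985.03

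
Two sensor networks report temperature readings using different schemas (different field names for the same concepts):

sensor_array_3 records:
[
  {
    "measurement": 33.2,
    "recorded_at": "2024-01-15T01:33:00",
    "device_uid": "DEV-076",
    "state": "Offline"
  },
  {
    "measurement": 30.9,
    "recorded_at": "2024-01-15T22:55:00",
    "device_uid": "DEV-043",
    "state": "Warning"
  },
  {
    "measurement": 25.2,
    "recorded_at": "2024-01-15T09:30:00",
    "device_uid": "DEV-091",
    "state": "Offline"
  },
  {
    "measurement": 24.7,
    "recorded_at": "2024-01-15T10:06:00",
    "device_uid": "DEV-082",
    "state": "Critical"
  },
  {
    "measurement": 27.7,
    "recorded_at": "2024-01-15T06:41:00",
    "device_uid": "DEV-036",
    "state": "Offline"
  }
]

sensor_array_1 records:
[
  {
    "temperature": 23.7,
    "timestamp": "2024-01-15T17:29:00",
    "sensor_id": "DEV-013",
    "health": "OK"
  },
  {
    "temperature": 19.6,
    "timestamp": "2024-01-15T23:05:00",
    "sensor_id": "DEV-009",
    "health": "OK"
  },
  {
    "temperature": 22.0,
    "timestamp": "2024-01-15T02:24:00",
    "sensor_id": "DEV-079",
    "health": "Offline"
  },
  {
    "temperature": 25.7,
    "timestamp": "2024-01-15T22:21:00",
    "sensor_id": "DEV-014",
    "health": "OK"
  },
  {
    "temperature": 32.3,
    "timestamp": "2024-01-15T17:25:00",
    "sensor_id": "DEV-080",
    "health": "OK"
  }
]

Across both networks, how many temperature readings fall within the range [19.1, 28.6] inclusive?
7

Schema mapping: "measurement" (sensor_array_3) = "temperature" (sensor_array_1) = temperature

Readings in [19.1, 28.6] from sensor_array_3: 3
Readings in [19.1, 28.6] from sensor_array_1: 4

Total count: 3 + 4 = 7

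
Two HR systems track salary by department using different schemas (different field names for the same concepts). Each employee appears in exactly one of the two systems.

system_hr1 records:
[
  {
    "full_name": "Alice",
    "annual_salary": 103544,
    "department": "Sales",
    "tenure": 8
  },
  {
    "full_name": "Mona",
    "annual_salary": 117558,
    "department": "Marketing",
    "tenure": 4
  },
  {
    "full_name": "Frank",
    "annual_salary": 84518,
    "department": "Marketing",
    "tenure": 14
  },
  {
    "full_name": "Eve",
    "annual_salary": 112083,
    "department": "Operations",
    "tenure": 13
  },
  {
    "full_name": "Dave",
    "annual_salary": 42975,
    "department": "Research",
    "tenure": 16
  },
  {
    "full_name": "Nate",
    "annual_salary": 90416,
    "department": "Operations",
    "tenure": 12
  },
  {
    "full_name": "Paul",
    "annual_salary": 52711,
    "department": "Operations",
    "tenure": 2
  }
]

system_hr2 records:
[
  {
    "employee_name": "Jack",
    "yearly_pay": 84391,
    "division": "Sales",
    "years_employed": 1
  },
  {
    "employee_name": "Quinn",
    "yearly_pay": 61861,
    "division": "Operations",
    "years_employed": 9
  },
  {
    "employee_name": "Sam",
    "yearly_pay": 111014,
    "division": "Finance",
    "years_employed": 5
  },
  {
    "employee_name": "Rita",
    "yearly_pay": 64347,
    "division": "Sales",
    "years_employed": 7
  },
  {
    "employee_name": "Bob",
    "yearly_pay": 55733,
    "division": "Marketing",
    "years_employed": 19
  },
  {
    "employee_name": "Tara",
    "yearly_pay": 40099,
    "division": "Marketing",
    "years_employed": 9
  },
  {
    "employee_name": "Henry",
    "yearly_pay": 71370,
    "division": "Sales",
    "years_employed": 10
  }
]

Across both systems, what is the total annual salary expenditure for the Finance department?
111014

Schema mappings:
- "department" (system_hr1) = "division" (system_hr2) = department
- "annual_salary" (system_hr1) = "yearly_pay" (system_hr2) = salary

Finance salaries from system_hr1: 0
Finance salaries from system_hr2: 111014

Total: 0 + 111014 = 111014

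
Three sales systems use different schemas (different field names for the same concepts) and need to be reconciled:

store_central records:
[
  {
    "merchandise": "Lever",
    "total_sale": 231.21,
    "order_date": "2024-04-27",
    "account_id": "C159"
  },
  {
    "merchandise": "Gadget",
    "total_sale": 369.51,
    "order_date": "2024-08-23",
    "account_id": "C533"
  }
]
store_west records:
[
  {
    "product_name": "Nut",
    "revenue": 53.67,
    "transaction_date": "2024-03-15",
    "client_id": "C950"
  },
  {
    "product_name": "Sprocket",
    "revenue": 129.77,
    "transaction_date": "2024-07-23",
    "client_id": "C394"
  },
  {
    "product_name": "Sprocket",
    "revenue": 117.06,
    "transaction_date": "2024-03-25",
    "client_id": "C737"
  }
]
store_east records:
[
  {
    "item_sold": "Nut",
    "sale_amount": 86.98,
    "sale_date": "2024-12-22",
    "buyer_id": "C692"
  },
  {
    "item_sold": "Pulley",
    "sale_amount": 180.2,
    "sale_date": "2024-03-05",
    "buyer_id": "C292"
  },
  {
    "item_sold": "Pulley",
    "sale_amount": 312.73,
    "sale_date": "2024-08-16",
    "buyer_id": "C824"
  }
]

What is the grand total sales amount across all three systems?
1481.13

Schema reconciliation - all amount fields map to sale amount:

store_central (total_sale): 600.72
store_west (revenue): 300.5
store_east (sale_amount): 579.91

Grand total: 1481.13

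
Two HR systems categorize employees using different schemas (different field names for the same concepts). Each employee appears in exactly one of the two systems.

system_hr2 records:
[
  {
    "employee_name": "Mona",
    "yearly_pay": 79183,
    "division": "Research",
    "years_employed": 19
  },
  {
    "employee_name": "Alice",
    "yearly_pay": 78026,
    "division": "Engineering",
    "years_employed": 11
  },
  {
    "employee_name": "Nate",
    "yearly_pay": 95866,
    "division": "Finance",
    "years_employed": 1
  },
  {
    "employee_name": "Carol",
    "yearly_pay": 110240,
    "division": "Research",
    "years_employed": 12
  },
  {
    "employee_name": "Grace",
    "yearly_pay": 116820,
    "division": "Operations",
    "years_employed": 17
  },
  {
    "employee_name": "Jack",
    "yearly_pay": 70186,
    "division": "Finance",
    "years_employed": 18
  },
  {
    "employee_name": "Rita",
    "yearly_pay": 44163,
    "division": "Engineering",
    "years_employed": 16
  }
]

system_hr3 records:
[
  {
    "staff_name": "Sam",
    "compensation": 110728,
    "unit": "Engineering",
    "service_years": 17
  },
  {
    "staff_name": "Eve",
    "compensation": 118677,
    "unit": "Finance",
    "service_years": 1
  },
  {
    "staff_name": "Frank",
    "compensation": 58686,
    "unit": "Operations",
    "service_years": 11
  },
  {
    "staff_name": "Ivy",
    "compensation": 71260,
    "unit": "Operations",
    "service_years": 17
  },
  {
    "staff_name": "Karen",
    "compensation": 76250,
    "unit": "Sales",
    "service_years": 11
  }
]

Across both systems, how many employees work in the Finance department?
3

Schema mapping: "division" (system_hr2) = "unit" (system_hr3) = department

Finance employees in system_hr2: 2
Finance employees in system_hr3: 1

Total in Finance: 2 + 1 = 3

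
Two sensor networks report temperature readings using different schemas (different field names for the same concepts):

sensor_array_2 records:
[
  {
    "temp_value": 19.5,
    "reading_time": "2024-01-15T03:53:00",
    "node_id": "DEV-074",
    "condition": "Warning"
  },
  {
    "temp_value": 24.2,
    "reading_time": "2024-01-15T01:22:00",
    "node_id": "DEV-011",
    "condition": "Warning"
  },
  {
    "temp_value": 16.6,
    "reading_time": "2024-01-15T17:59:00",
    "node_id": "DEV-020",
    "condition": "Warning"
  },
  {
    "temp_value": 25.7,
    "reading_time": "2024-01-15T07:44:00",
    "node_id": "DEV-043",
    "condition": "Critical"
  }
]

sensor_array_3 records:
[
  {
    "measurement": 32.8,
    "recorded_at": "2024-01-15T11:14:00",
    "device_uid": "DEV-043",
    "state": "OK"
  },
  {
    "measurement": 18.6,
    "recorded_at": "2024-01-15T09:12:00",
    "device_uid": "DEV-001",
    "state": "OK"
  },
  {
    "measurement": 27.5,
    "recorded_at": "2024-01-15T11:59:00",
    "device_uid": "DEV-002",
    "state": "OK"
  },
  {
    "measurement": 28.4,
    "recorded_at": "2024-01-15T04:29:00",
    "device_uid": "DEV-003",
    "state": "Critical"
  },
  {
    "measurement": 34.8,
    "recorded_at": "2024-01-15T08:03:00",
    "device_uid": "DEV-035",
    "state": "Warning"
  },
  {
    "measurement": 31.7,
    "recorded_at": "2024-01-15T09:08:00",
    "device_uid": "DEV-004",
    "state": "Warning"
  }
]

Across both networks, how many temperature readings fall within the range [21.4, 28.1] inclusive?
3

Schema mapping: "temp_value" (sensor_array_2) = "measurement" (sensor_array_3) = temperature

Readings in [21.4, 28.1] from sensor_array_2: 2
Readings in [21.4, 28.1] from sensor_array_3: 1

Total count: 2 + 1 = 3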